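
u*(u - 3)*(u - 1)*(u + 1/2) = u^4 - 7*u^3/2 + u^2 + 3*u/2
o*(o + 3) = o^2 + 3*o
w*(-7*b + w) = -7*b*w + w^2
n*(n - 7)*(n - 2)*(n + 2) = n^4 - 7*n^3 - 4*n^2 + 28*n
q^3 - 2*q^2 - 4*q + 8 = (q - 2)^2*(q + 2)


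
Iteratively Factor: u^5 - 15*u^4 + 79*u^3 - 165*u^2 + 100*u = (u)*(u^4 - 15*u^3 + 79*u^2 - 165*u + 100) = u*(u - 5)*(u^3 - 10*u^2 + 29*u - 20) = u*(u - 5)*(u - 4)*(u^2 - 6*u + 5) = u*(u - 5)^2*(u - 4)*(u - 1)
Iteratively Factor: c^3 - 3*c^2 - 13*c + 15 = (c - 5)*(c^2 + 2*c - 3) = (c - 5)*(c - 1)*(c + 3)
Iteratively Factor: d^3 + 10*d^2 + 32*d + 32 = (d + 2)*(d^2 + 8*d + 16) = (d + 2)*(d + 4)*(d + 4)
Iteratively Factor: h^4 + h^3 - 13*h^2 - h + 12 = (h - 1)*(h^3 + 2*h^2 - 11*h - 12) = (h - 3)*(h - 1)*(h^2 + 5*h + 4) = (h - 3)*(h - 1)*(h + 4)*(h + 1)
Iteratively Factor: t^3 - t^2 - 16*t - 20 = (t + 2)*(t^2 - 3*t - 10) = (t - 5)*(t + 2)*(t + 2)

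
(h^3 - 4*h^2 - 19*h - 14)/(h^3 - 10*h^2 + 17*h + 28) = (h + 2)/(h - 4)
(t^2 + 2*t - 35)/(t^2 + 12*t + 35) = (t - 5)/(t + 5)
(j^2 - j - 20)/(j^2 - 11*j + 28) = (j^2 - j - 20)/(j^2 - 11*j + 28)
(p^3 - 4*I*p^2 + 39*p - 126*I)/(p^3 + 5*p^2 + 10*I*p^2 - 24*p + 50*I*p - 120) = (p^2 - 10*I*p - 21)/(p^2 + p*(5 + 4*I) + 20*I)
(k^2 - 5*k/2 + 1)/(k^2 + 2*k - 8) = (k - 1/2)/(k + 4)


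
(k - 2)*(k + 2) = k^2 - 4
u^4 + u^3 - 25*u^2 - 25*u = u*(u - 5)*(u + 1)*(u + 5)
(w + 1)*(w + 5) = w^2 + 6*w + 5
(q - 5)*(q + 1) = q^2 - 4*q - 5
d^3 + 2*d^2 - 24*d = d*(d - 4)*(d + 6)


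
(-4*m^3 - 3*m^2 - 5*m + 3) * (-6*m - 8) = 24*m^4 + 50*m^3 + 54*m^2 + 22*m - 24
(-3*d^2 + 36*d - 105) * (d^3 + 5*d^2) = -3*d^5 + 21*d^4 + 75*d^3 - 525*d^2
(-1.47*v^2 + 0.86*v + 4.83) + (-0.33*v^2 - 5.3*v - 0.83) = -1.8*v^2 - 4.44*v + 4.0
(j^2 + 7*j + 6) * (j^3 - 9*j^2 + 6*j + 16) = j^5 - 2*j^4 - 51*j^3 + 4*j^2 + 148*j + 96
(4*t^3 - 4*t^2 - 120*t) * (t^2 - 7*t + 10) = 4*t^5 - 32*t^4 - 52*t^3 + 800*t^2 - 1200*t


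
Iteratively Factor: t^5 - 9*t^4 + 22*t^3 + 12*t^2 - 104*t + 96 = (t + 2)*(t^4 - 11*t^3 + 44*t^2 - 76*t + 48) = (t - 2)*(t + 2)*(t^3 - 9*t^2 + 26*t - 24) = (t - 2)^2*(t + 2)*(t^2 - 7*t + 12) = (t - 3)*(t - 2)^2*(t + 2)*(t - 4)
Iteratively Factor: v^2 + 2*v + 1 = (v + 1)*(v + 1)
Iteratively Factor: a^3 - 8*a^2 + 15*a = (a)*(a^2 - 8*a + 15) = a*(a - 3)*(a - 5)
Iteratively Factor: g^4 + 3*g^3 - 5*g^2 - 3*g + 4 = (g + 1)*(g^3 + 2*g^2 - 7*g + 4) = (g - 1)*(g + 1)*(g^2 + 3*g - 4) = (g - 1)^2*(g + 1)*(g + 4)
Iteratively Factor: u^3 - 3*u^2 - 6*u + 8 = (u - 1)*(u^2 - 2*u - 8) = (u - 1)*(u + 2)*(u - 4)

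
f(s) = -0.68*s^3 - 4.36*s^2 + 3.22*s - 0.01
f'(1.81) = -19.25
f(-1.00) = -6.91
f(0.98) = -1.68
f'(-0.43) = 6.59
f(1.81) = -12.50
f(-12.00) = 508.55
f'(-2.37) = 12.43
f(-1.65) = -14.14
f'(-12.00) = -185.90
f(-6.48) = -18.93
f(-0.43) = -2.15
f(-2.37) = -23.08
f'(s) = -2.04*s^2 - 8.72*s + 3.22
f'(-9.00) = -83.54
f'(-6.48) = -25.93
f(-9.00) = 113.57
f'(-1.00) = 9.90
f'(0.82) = -5.30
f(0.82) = -0.68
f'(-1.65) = 12.05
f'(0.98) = -7.28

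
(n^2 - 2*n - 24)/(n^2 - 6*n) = (n + 4)/n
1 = 1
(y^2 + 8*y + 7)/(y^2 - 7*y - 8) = (y + 7)/(y - 8)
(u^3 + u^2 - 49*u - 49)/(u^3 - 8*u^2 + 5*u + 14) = (u + 7)/(u - 2)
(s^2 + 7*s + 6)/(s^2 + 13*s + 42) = (s + 1)/(s + 7)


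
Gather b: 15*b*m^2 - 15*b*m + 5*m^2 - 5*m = b*(15*m^2 - 15*m) + 5*m^2 - 5*m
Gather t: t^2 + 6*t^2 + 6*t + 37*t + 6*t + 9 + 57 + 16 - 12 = 7*t^2 + 49*t + 70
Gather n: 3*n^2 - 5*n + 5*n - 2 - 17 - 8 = 3*n^2 - 27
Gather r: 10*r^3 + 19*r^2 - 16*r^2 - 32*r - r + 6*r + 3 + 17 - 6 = 10*r^3 + 3*r^2 - 27*r + 14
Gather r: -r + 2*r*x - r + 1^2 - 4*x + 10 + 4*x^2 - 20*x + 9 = r*(2*x - 2) + 4*x^2 - 24*x + 20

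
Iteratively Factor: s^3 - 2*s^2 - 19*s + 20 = (s - 1)*(s^2 - s - 20) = (s - 1)*(s + 4)*(s - 5)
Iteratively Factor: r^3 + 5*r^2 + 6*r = (r + 2)*(r^2 + 3*r) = r*(r + 2)*(r + 3)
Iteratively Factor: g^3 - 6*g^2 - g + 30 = (g - 5)*(g^2 - g - 6) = (g - 5)*(g + 2)*(g - 3)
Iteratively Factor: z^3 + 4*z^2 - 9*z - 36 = (z + 3)*(z^2 + z - 12) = (z - 3)*(z + 3)*(z + 4)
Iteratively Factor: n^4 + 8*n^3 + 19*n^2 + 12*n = (n + 1)*(n^3 + 7*n^2 + 12*n) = (n + 1)*(n + 3)*(n^2 + 4*n) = (n + 1)*(n + 3)*(n + 4)*(n)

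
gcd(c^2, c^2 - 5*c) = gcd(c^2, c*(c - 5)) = c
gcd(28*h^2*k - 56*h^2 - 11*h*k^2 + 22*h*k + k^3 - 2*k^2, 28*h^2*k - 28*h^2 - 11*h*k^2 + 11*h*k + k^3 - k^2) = 28*h^2 - 11*h*k + k^2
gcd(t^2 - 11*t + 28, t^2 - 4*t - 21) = t - 7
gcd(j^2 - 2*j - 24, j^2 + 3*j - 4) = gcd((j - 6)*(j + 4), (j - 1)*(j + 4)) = j + 4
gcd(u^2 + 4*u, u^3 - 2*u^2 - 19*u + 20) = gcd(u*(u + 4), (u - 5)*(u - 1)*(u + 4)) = u + 4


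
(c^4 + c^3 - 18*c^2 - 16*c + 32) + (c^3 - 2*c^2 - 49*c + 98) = c^4 + 2*c^3 - 20*c^2 - 65*c + 130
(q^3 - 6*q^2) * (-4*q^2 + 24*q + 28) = -4*q^5 + 48*q^4 - 116*q^3 - 168*q^2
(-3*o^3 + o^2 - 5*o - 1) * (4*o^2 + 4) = -12*o^5 + 4*o^4 - 32*o^3 - 20*o - 4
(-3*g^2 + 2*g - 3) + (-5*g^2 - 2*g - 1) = -8*g^2 - 4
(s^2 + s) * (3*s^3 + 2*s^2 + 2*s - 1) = 3*s^5 + 5*s^4 + 4*s^3 + s^2 - s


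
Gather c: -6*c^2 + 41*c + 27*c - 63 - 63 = -6*c^2 + 68*c - 126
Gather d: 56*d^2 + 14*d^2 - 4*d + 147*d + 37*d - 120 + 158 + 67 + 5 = 70*d^2 + 180*d + 110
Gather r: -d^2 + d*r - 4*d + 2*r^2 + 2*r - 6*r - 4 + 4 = -d^2 - 4*d + 2*r^2 + r*(d - 4)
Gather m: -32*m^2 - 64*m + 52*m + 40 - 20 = -32*m^2 - 12*m + 20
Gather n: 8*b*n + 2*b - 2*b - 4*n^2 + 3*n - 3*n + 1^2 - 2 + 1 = 8*b*n - 4*n^2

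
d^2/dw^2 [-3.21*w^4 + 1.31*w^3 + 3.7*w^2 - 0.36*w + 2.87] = -38.52*w^2 + 7.86*w + 7.4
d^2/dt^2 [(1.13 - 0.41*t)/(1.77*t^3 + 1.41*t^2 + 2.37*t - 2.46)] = (-7.706934*t^5 + 36.342702*t^4 + 46.931832*t^3 + 20.498076*t^2 + 43.645446*t + 15.752466)/(5.545233*t^9 + 13.252167*t^8 + 32.83173*t^7 + 15.171273*t^6 + 7.124598*t^5 - 52.829415*t^4 - 3.877443*t^3 - 15.854454*t^2 + 43.026876*t - 14.886936)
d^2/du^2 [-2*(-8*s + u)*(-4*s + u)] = -4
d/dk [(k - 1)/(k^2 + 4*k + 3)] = (k^2 + 4*k - 2*(k - 1)*(k + 2) + 3)/(k^2 + 4*k + 3)^2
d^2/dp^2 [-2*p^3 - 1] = -12*p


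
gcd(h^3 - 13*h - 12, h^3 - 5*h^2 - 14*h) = 1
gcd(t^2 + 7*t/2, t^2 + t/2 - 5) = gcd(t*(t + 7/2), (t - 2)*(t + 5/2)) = 1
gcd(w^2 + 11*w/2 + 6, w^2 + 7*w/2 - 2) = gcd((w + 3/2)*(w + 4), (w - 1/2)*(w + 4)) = w + 4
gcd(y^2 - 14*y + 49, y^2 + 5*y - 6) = 1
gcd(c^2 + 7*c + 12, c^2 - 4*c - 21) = c + 3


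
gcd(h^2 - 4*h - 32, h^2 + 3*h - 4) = h + 4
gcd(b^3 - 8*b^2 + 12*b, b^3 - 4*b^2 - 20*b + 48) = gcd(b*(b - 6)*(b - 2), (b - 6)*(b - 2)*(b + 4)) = b^2 - 8*b + 12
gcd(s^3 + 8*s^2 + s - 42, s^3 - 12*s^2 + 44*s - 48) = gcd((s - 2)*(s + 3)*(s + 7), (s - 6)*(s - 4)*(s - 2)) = s - 2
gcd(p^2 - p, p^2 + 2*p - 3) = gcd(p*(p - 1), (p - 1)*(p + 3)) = p - 1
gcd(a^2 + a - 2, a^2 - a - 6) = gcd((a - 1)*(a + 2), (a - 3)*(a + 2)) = a + 2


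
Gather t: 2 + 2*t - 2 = 2*t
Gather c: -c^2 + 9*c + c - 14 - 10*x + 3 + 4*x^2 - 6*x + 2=-c^2 + 10*c + 4*x^2 - 16*x - 9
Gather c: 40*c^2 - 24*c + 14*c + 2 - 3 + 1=40*c^2 - 10*c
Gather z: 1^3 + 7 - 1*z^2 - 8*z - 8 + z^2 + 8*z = 0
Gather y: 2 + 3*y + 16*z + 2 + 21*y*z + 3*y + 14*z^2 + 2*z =y*(21*z + 6) + 14*z^2 + 18*z + 4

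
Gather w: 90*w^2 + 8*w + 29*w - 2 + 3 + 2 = 90*w^2 + 37*w + 3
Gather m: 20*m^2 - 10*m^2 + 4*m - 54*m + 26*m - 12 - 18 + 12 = 10*m^2 - 24*m - 18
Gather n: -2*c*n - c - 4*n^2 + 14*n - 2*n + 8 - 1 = -c - 4*n^2 + n*(12 - 2*c) + 7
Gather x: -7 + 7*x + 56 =7*x + 49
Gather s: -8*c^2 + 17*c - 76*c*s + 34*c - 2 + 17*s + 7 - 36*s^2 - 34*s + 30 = -8*c^2 + 51*c - 36*s^2 + s*(-76*c - 17) + 35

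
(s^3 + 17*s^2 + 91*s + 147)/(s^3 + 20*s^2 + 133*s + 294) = (s + 3)/(s + 6)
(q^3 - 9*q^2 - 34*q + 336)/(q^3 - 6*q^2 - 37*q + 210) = (q - 8)/(q - 5)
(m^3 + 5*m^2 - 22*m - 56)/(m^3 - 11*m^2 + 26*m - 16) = (m^3 + 5*m^2 - 22*m - 56)/(m^3 - 11*m^2 + 26*m - 16)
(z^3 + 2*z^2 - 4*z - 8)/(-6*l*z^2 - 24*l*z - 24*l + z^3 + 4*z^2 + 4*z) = (z - 2)/(-6*l + z)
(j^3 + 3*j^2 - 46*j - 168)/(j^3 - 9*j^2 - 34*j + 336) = (j + 4)/(j - 8)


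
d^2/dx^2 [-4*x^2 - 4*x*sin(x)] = 4*x*sin(x) - 8*cos(x) - 8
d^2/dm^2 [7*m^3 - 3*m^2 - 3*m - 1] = 42*m - 6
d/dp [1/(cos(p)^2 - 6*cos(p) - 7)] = 2*(cos(p) - 3)*sin(p)/(sin(p)^2 + 6*cos(p) + 6)^2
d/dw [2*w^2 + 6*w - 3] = 4*w + 6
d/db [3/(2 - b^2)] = 6*b/(b^2 - 2)^2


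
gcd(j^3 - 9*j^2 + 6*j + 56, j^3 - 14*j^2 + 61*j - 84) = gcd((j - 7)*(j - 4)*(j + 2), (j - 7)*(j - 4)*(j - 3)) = j^2 - 11*j + 28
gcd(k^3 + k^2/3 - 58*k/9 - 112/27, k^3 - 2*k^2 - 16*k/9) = k^2 - 2*k - 16/9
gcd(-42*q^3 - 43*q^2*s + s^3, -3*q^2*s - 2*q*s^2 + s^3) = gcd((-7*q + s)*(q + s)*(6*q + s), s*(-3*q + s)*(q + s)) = q + s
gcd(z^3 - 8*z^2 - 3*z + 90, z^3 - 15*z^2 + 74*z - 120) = z^2 - 11*z + 30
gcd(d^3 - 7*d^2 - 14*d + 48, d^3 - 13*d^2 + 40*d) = d - 8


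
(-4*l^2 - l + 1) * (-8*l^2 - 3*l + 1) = 32*l^4 + 20*l^3 - 9*l^2 - 4*l + 1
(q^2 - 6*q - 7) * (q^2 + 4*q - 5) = q^4 - 2*q^3 - 36*q^2 + 2*q + 35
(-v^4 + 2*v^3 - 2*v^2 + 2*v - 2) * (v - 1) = -v^5 + 3*v^4 - 4*v^3 + 4*v^2 - 4*v + 2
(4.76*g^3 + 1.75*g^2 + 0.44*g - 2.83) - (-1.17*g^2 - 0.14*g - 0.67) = 4.76*g^3 + 2.92*g^2 + 0.58*g - 2.16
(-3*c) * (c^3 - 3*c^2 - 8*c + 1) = -3*c^4 + 9*c^3 + 24*c^2 - 3*c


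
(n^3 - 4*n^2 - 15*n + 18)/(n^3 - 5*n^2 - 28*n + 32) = (n^2 - 3*n - 18)/(n^2 - 4*n - 32)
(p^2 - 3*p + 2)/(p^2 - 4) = (p - 1)/(p + 2)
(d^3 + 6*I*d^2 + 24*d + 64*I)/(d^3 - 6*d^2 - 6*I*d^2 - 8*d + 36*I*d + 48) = (d^2 + 10*I*d - 16)/(d^2 - 2*d*(3 + I) + 12*I)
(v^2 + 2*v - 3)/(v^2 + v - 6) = (v - 1)/(v - 2)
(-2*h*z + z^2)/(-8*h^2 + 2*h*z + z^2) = z/(4*h + z)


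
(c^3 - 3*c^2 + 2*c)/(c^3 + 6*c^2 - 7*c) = (c - 2)/(c + 7)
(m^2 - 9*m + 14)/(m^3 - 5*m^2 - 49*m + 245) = (m - 2)/(m^2 + 2*m - 35)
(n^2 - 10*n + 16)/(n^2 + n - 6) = (n - 8)/(n + 3)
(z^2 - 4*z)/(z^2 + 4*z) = (z - 4)/(z + 4)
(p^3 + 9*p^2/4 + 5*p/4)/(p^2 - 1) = p*(4*p + 5)/(4*(p - 1))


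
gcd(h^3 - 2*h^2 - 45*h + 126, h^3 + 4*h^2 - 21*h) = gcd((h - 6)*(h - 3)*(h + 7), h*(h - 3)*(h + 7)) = h^2 + 4*h - 21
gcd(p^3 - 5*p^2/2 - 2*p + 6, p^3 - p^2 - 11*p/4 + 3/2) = p^2 - p/2 - 3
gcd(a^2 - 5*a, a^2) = a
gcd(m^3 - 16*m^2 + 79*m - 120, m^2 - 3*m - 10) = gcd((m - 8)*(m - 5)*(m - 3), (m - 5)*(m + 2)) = m - 5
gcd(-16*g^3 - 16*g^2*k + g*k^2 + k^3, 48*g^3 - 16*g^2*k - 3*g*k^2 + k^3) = 16*g^2 - k^2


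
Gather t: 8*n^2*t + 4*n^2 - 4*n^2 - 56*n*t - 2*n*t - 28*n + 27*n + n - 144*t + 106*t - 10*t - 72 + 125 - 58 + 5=t*(8*n^2 - 58*n - 48)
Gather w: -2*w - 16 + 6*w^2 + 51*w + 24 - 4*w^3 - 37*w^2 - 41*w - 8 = -4*w^3 - 31*w^2 + 8*w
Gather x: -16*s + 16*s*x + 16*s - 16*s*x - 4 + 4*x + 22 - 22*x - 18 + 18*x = 0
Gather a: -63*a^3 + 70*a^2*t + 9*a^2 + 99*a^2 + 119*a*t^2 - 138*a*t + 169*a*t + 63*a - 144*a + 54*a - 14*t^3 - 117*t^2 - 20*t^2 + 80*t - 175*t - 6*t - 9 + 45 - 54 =-63*a^3 + a^2*(70*t + 108) + a*(119*t^2 + 31*t - 27) - 14*t^3 - 137*t^2 - 101*t - 18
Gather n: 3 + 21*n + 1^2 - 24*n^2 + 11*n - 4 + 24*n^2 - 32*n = 0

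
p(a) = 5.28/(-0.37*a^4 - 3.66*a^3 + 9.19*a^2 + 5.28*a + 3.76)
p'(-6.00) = 0.00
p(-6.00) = 0.01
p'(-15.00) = -0.00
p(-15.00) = -0.00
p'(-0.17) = -0.98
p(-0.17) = 1.68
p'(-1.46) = 0.33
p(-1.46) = 0.21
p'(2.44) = 7.54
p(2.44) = 1.04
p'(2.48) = 16.40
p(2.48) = 1.49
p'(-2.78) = 0.04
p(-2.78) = 0.05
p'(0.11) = -1.91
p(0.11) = 1.19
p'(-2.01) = 0.12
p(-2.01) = 0.10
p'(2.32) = 1.91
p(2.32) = 0.58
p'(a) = 5.28*(1.48*a^3 + 10.98*a^2 - 18.38*a - 5.28)/(-0.37*a^4 - 3.66*a^3 + 9.19*a^2 + 5.28*a + 3.76)^2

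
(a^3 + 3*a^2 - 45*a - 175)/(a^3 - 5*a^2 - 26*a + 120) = (a^2 - 2*a - 35)/(a^2 - 10*a + 24)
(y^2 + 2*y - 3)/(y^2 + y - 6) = (y - 1)/(y - 2)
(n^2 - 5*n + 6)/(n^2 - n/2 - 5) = 2*(-n^2 + 5*n - 6)/(-2*n^2 + n + 10)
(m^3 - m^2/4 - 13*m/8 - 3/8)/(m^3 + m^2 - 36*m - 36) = (8*m^2 - 10*m - 3)/(8*(m^2 - 36))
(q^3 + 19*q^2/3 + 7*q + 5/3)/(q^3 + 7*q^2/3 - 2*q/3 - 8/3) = (3*q^3 + 19*q^2 + 21*q + 5)/(3*q^3 + 7*q^2 - 2*q - 8)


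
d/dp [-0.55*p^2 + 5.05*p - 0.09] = 5.05 - 1.1*p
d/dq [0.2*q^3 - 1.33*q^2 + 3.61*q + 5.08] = 0.6*q^2 - 2.66*q + 3.61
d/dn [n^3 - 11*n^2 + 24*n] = 3*n^2 - 22*n + 24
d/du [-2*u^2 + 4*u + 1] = 4 - 4*u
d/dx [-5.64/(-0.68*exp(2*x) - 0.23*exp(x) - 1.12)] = (-7.6704*exp(x) - 1.2972)*exp(x)/(0.68*exp(2*x) + 0.23*exp(x) + 1.12)^2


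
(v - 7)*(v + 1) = v^2 - 6*v - 7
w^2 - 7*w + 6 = (w - 6)*(w - 1)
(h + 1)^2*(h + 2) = h^3 + 4*h^2 + 5*h + 2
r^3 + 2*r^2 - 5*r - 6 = (r - 2)*(r + 1)*(r + 3)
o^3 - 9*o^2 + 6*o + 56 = (o - 7)*(o - 4)*(o + 2)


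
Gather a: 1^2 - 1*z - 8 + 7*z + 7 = 6*z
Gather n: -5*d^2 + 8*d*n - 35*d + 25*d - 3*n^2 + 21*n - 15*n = -5*d^2 - 10*d - 3*n^2 + n*(8*d + 6)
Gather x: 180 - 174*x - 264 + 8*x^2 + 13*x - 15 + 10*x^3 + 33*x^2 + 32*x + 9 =10*x^3 + 41*x^2 - 129*x - 90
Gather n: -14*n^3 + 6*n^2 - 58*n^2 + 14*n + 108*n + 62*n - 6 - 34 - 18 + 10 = -14*n^3 - 52*n^2 + 184*n - 48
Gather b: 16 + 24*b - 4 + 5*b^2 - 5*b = 5*b^2 + 19*b + 12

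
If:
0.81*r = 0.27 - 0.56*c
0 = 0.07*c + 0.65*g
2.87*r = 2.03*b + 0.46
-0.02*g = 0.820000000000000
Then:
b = -371.88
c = 380.71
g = -41.00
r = -262.88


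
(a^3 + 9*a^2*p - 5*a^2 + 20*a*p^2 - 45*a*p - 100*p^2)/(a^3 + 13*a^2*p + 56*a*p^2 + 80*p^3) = (a - 5)/(a + 4*p)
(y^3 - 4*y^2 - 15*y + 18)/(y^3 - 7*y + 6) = (y - 6)/(y - 2)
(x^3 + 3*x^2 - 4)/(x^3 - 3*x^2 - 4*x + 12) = (x^2 + x - 2)/(x^2 - 5*x + 6)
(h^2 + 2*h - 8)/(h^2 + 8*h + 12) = (h^2 + 2*h - 8)/(h^2 + 8*h + 12)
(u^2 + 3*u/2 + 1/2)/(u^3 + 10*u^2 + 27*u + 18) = (u + 1/2)/(u^2 + 9*u + 18)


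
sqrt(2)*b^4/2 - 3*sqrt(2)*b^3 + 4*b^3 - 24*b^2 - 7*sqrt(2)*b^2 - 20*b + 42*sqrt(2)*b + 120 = (b - 6)*(b - 2*sqrt(2))*(b + 5*sqrt(2))*(sqrt(2)*b/2 + 1)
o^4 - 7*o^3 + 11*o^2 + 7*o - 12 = (o - 4)*(o - 3)*(o - 1)*(o + 1)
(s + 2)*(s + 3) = s^2 + 5*s + 6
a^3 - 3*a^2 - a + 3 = (a - 3)*(a - 1)*(a + 1)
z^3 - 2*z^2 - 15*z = z*(z - 5)*(z + 3)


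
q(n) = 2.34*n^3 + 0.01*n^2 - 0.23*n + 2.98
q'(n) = 7.02*n^2 + 0.02*n - 0.23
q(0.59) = 3.33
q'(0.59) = 2.23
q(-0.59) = 2.64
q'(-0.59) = 2.20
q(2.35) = 32.86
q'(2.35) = 38.58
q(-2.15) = -19.74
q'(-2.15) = 32.18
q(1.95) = 19.92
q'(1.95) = 26.50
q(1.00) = 5.10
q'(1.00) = 6.81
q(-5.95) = -488.21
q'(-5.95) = 248.18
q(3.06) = 69.42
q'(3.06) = 65.56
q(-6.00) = -500.72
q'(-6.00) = 252.37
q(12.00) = 4045.18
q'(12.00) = 1010.89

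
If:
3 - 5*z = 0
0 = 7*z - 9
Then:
No Solution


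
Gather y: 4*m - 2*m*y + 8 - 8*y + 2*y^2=4*m + 2*y^2 + y*(-2*m - 8) + 8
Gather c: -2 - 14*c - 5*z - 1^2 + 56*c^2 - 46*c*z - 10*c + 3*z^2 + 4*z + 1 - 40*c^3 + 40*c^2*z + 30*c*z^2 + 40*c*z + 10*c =-40*c^3 + c^2*(40*z + 56) + c*(30*z^2 - 6*z - 14) + 3*z^2 - z - 2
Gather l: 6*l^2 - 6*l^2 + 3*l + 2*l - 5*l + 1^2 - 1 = 0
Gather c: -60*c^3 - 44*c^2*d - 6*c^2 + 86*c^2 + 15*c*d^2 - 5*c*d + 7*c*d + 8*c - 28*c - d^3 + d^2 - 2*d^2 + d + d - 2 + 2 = -60*c^3 + c^2*(80 - 44*d) + c*(15*d^2 + 2*d - 20) - d^3 - d^2 + 2*d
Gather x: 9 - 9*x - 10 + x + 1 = -8*x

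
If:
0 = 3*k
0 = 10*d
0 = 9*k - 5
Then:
No Solution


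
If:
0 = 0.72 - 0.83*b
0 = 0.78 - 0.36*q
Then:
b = 0.87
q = 2.17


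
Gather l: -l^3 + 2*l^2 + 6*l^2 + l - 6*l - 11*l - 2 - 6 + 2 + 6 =-l^3 + 8*l^2 - 16*l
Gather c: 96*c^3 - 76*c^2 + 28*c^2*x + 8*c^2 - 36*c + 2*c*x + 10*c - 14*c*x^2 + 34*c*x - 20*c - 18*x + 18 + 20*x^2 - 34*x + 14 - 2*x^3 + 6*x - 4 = 96*c^3 + c^2*(28*x - 68) + c*(-14*x^2 + 36*x - 46) - 2*x^3 + 20*x^2 - 46*x + 28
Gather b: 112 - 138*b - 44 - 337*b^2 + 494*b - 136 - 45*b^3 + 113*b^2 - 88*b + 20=-45*b^3 - 224*b^2 + 268*b - 48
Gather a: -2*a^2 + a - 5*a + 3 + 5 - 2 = -2*a^2 - 4*a + 6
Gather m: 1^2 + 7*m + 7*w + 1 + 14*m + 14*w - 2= 21*m + 21*w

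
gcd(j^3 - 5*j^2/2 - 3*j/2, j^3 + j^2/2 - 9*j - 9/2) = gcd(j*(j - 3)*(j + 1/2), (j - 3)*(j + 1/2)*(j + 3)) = j^2 - 5*j/2 - 3/2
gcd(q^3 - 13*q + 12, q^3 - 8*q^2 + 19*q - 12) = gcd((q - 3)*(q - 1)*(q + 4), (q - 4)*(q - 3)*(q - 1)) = q^2 - 4*q + 3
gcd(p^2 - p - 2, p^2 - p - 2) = p^2 - p - 2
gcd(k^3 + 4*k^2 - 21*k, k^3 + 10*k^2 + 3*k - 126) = k^2 + 4*k - 21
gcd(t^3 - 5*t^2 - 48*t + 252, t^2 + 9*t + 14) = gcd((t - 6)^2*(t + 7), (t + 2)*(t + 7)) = t + 7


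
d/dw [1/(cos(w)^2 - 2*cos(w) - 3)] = 2*(cos(w) - 1)*sin(w)/(sin(w)^2 + 2*cos(w) + 2)^2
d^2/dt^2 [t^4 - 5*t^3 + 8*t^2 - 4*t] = 12*t^2 - 30*t + 16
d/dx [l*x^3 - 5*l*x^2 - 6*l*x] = l*(3*x^2 - 10*x - 6)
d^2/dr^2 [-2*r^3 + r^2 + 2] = 2 - 12*r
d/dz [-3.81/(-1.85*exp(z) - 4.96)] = -7.0485*exp(z)/(1.85*exp(z) + 4.96)^2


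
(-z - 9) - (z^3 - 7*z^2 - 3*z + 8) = -z^3 + 7*z^2 + 2*z - 17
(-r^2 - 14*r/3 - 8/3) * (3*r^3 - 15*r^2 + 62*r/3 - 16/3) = -3*r^5 + r^4 + 124*r^3/3 - 460*r^2/9 - 272*r/9 + 128/9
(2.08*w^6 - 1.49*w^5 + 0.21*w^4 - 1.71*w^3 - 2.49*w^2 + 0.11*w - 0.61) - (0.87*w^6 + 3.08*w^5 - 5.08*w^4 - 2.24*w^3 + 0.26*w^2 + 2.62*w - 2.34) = 1.21*w^6 - 4.57*w^5 + 5.29*w^4 + 0.53*w^3 - 2.75*w^2 - 2.51*w + 1.73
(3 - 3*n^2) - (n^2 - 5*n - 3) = -4*n^2 + 5*n + 6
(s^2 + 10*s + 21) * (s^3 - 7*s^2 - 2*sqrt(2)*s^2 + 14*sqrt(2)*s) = s^5 - 2*sqrt(2)*s^4 + 3*s^4 - 49*s^3 - 6*sqrt(2)*s^3 - 147*s^2 + 98*sqrt(2)*s^2 + 294*sqrt(2)*s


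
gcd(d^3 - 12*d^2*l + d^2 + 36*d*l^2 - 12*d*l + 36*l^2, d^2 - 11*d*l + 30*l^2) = d - 6*l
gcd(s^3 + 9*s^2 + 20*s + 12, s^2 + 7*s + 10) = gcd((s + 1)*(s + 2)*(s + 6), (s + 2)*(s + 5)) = s + 2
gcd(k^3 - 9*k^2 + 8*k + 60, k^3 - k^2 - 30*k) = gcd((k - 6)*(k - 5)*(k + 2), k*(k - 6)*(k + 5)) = k - 6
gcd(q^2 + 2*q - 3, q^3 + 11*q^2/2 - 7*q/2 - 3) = q - 1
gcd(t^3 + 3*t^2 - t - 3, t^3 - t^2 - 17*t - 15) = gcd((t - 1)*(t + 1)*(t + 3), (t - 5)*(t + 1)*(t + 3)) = t^2 + 4*t + 3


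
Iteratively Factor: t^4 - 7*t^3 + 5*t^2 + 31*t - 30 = (t - 3)*(t^3 - 4*t^2 - 7*t + 10) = (t - 5)*(t - 3)*(t^2 + t - 2) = (t - 5)*(t - 3)*(t + 2)*(t - 1)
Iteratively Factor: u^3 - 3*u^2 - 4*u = (u + 1)*(u^2 - 4*u) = (u - 4)*(u + 1)*(u)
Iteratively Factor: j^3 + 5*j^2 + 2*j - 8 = (j + 2)*(j^2 + 3*j - 4) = (j + 2)*(j + 4)*(j - 1)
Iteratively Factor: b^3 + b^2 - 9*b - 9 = (b + 1)*(b^2 - 9) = (b - 3)*(b + 1)*(b + 3)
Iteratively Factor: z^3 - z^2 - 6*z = (z)*(z^2 - z - 6) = z*(z + 2)*(z - 3)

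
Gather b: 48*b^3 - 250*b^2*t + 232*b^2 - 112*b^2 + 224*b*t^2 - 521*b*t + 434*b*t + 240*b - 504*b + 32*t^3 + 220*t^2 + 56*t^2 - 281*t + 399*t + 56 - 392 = 48*b^3 + b^2*(120 - 250*t) + b*(224*t^2 - 87*t - 264) + 32*t^3 + 276*t^2 + 118*t - 336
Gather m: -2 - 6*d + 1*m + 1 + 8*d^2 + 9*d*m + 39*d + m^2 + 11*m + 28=8*d^2 + 33*d + m^2 + m*(9*d + 12) + 27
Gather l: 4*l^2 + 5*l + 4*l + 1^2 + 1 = 4*l^2 + 9*l + 2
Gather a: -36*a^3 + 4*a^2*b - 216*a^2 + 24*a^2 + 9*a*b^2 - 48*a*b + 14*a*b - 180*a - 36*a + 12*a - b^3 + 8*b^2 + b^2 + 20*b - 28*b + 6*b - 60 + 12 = -36*a^3 + a^2*(4*b - 192) + a*(9*b^2 - 34*b - 204) - b^3 + 9*b^2 - 2*b - 48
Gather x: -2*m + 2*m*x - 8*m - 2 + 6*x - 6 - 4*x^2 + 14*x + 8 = -10*m - 4*x^2 + x*(2*m + 20)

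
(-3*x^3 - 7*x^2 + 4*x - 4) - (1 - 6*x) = -3*x^3 - 7*x^2 + 10*x - 5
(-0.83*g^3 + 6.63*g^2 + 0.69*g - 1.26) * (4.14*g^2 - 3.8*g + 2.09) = -3.4362*g^5 + 30.6022*g^4 - 24.0721*g^3 + 6.0183*g^2 + 6.2301*g - 2.6334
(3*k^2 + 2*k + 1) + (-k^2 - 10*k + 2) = 2*k^2 - 8*k + 3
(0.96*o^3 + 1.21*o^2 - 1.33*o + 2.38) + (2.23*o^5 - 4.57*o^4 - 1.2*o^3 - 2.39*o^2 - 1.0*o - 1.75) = 2.23*o^5 - 4.57*o^4 - 0.24*o^3 - 1.18*o^2 - 2.33*o + 0.63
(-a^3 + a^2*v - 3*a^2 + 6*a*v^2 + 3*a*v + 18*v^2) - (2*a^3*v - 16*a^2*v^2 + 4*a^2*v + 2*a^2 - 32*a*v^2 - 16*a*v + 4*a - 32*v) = -2*a^3*v - a^3 + 16*a^2*v^2 - 3*a^2*v - 5*a^2 + 38*a*v^2 + 19*a*v - 4*a + 18*v^2 + 32*v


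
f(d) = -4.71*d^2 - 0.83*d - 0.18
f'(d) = -9.42*d - 0.83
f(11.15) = -594.99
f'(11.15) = -105.86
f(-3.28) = -48.13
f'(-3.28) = 30.07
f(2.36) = -28.37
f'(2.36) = -23.06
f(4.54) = -101.03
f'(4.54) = -43.60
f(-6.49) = -193.18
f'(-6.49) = 60.31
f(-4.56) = -94.33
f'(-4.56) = 42.13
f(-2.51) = -27.77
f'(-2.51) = 22.81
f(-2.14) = -19.97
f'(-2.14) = 19.33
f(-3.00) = -40.08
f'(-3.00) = 27.43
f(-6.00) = -164.76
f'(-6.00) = 55.69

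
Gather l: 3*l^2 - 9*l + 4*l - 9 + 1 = 3*l^2 - 5*l - 8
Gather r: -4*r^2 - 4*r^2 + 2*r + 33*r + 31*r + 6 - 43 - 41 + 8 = -8*r^2 + 66*r - 70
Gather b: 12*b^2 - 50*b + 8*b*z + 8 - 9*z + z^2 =12*b^2 + b*(8*z - 50) + z^2 - 9*z + 8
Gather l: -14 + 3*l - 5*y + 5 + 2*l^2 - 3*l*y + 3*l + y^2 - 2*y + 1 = 2*l^2 + l*(6 - 3*y) + y^2 - 7*y - 8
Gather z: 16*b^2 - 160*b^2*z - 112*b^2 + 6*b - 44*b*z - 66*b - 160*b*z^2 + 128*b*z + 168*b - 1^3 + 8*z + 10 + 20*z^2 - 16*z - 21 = -96*b^2 + 108*b + z^2*(20 - 160*b) + z*(-160*b^2 + 84*b - 8) - 12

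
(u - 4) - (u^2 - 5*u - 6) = -u^2 + 6*u + 2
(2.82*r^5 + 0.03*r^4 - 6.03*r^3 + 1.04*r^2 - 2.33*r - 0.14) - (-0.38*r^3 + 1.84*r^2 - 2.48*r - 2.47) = 2.82*r^5 + 0.03*r^4 - 5.65*r^3 - 0.8*r^2 + 0.15*r + 2.33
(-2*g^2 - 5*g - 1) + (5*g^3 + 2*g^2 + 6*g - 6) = 5*g^3 + g - 7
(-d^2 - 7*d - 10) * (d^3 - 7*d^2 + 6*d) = -d^5 + 33*d^3 + 28*d^2 - 60*d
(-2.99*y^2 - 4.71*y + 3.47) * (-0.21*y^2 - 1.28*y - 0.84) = 0.6279*y^4 + 4.8163*y^3 + 7.8117*y^2 - 0.4852*y - 2.9148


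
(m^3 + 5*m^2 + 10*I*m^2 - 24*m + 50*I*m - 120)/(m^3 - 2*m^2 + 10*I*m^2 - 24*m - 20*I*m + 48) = (m + 5)/(m - 2)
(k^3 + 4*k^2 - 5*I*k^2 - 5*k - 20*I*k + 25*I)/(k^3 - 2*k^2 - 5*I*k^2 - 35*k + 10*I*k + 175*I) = (k - 1)/(k - 7)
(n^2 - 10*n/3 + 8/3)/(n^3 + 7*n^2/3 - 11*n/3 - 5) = (3*n^2 - 10*n + 8)/(3*n^3 + 7*n^2 - 11*n - 15)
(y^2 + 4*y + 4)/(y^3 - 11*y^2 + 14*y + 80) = (y + 2)/(y^2 - 13*y + 40)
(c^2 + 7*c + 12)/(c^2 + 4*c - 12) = (c^2 + 7*c + 12)/(c^2 + 4*c - 12)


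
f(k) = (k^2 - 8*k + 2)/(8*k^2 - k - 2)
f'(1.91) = 0.28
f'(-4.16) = 0.06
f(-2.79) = 0.51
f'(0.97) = 2.04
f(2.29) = -0.29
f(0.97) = -1.06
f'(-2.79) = 0.15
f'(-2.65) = 0.17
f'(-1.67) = 0.53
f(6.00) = -0.04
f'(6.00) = 0.03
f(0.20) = -0.23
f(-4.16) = 0.37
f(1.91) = -0.38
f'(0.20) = 3.77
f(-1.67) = 0.83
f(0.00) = -1.00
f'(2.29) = 0.19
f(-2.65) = 0.53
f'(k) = (1 - 16*k)*(k^2 - 8*k + 2)/(8*k^2 - k - 2)^2 + (2*k - 8)/(8*k^2 - k - 2) = 9*(7*k^2 - 4*k + 2)/(64*k^4 - 16*k^3 - 31*k^2 + 4*k + 4)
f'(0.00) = 4.50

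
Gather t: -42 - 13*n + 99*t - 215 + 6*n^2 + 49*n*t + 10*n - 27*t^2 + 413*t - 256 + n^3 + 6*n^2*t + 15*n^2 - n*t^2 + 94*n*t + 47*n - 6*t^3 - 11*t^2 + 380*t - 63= n^3 + 21*n^2 + 44*n - 6*t^3 + t^2*(-n - 38) + t*(6*n^2 + 143*n + 892) - 576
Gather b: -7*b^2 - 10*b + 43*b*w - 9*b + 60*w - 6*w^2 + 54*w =-7*b^2 + b*(43*w - 19) - 6*w^2 + 114*w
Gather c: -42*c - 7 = -42*c - 7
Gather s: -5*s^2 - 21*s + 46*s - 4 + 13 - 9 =-5*s^2 + 25*s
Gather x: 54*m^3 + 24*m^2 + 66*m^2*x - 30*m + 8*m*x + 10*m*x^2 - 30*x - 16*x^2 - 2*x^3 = 54*m^3 + 24*m^2 - 30*m - 2*x^3 + x^2*(10*m - 16) + x*(66*m^2 + 8*m - 30)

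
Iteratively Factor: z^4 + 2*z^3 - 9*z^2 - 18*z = (z)*(z^3 + 2*z^2 - 9*z - 18) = z*(z - 3)*(z^2 + 5*z + 6) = z*(z - 3)*(z + 3)*(z + 2)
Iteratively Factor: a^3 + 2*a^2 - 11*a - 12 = (a + 1)*(a^2 + a - 12) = (a - 3)*(a + 1)*(a + 4)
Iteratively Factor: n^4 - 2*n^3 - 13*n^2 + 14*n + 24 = (n + 1)*(n^3 - 3*n^2 - 10*n + 24) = (n - 4)*(n + 1)*(n^2 + n - 6) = (n - 4)*(n + 1)*(n + 3)*(n - 2)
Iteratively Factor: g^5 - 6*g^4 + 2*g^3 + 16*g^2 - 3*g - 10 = (g + 1)*(g^4 - 7*g^3 + 9*g^2 + 7*g - 10) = (g - 5)*(g + 1)*(g^3 - 2*g^2 - g + 2) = (g - 5)*(g - 1)*(g + 1)*(g^2 - g - 2) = (g - 5)*(g - 1)*(g + 1)^2*(g - 2)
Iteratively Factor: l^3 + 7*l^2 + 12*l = (l)*(l^2 + 7*l + 12) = l*(l + 4)*(l + 3)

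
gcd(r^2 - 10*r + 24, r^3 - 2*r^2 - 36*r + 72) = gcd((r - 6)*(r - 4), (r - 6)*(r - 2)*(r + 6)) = r - 6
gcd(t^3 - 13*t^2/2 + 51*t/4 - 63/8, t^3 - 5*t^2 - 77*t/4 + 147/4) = t - 3/2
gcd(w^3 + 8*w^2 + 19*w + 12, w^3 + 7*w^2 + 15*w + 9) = w^2 + 4*w + 3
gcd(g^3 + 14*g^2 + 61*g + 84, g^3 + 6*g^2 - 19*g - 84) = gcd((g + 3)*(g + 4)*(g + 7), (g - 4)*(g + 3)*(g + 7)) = g^2 + 10*g + 21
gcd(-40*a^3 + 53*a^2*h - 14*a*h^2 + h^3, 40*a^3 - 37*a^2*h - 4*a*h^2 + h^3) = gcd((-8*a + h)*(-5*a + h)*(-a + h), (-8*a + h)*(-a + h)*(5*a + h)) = 8*a^2 - 9*a*h + h^2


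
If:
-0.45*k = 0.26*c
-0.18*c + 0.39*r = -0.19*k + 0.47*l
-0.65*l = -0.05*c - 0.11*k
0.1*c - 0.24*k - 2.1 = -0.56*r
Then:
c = 3.28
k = -1.89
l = -0.07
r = 2.35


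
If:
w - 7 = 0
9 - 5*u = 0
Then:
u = 9/5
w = 7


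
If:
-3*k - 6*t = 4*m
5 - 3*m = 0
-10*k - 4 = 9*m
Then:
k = -19/10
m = 5/3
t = -29/180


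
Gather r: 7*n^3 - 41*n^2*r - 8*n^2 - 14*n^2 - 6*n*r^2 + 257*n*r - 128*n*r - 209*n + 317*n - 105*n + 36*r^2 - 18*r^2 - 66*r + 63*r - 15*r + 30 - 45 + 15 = 7*n^3 - 22*n^2 + 3*n + r^2*(18 - 6*n) + r*(-41*n^2 + 129*n - 18)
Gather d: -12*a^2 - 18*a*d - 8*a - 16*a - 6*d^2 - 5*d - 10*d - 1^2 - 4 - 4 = -12*a^2 - 24*a - 6*d^2 + d*(-18*a - 15) - 9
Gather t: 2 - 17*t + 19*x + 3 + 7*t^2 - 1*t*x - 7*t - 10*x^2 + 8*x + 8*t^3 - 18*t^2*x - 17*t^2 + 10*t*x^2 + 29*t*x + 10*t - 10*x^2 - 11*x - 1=8*t^3 + t^2*(-18*x - 10) + t*(10*x^2 + 28*x - 14) - 20*x^2 + 16*x + 4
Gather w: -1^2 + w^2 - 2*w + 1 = w^2 - 2*w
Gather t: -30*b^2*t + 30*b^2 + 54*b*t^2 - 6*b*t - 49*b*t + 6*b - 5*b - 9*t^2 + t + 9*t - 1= 30*b^2 + b + t^2*(54*b - 9) + t*(-30*b^2 - 55*b + 10) - 1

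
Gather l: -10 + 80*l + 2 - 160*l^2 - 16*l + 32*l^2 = -128*l^2 + 64*l - 8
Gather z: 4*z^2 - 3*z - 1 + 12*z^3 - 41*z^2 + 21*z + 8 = 12*z^3 - 37*z^2 + 18*z + 7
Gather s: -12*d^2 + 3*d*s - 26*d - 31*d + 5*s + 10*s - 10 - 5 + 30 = -12*d^2 - 57*d + s*(3*d + 15) + 15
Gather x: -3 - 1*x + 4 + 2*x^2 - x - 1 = 2*x^2 - 2*x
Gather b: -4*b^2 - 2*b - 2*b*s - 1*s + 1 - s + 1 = -4*b^2 + b*(-2*s - 2) - 2*s + 2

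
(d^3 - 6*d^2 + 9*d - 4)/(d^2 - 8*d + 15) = (d^3 - 6*d^2 + 9*d - 4)/(d^2 - 8*d + 15)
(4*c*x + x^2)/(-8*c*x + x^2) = (4*c + x)/(-8*c + x)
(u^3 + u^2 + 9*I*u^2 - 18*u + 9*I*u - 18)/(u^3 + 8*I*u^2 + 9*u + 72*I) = (u^2 + u*(1 + 6*I) + 6*I)/(u^2 + 5*I*u + 24)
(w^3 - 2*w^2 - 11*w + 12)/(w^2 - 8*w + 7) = (w^2 - w - 12)/(w - 7)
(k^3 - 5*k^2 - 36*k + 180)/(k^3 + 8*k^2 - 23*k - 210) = (k - 6)/(k + 7)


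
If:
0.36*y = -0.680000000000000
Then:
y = -1.89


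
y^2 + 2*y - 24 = (y - 4)*(y + 6)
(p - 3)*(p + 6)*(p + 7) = p^3 + 10*p^2 + 3*p - 126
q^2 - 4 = (q - 2)*(q + 2)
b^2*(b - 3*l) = b^3 - 3*b^2*l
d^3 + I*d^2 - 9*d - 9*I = (d - 3)*(d + 3)*(d + I)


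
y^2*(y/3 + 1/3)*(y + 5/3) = y^4/3 + 8*y^3/9 + 5*y^2/9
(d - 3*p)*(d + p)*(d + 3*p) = d^3 + d^2*p - 9*d*p^2 - 9*p^3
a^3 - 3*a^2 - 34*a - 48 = (a - 8)*(a + 2)*(a + 3)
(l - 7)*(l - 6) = l^2 - 13*l + 42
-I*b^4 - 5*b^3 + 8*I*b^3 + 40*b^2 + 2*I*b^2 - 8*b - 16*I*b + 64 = (b - 8)*(b - 4*I)*(b - 2*I)*(-I*b + 1)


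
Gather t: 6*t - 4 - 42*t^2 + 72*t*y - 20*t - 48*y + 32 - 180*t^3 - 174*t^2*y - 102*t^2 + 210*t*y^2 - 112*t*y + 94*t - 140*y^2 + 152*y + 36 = -180*t^3 + t^2*(-174*y - 144) + t*(210*y^2 - 40*y + 80) - 140*y^2 + 104*y + 64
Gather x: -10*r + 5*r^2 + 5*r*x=5*r^2 + 5*r*x - 10*r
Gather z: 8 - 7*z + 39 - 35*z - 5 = 42 - 42*z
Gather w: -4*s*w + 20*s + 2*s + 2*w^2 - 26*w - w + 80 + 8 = 22*s + 2*w^2 + w*(-4*s - 27) + 88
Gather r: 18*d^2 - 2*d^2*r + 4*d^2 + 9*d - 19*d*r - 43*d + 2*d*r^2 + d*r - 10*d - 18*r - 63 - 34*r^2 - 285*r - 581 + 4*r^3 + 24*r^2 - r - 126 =22*d^2 - 44*d + 4*r^3 + r^2*(2*d - 10) + r*(-2*d^2 - 18*d - 304) - 770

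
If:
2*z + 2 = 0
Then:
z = -1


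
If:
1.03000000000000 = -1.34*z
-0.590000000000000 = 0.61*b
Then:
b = -0.97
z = -0.77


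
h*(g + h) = g*h + h^2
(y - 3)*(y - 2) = y^2 - 5*y + 6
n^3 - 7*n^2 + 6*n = n*(n - 6)*(n - 1)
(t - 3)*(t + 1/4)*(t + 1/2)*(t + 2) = t^4 - t^3/4 - 53*t^2/8 - 37*t/8 - 3/4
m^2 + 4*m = m*(m + 4)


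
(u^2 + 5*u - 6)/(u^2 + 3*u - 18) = (u - 1)/(u - 3)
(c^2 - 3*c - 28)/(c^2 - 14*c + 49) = (c + 4)/(c - 7)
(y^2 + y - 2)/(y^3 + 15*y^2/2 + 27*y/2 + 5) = 2*(y - 1)/(2*y^2 + 11*y + 5)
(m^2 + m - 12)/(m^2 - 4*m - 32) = (m - 3)/(m - 8)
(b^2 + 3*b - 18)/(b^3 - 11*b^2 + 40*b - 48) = (b + 6)/(b^2 - 8*b + 16)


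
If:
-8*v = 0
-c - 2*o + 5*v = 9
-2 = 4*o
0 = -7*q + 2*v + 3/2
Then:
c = -8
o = -1/2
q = 3/14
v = 0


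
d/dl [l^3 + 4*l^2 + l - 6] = 3*l^2 + 8*l + 1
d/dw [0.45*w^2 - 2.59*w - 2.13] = 0.9*w - 2.59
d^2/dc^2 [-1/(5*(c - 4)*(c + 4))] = 2*(-3*c^2 - 16)/(5*(c^6 - 48*c^4 + 768*c^2 - 4096))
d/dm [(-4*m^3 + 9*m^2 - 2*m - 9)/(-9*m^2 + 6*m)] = 2*(6*m^4 - 8*m^3 + 6*m^2 - 27*m + 9)/(3*m^2*(9*m^2 - 12*m + 4))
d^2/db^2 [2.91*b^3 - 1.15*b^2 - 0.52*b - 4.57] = 17.46*b - 2.3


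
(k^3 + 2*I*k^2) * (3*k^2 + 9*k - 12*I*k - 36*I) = 3*k^5 + 9*k^4 - 6*I*k^4 + 24*k^3 - 18*I*k^3 + 72*k^2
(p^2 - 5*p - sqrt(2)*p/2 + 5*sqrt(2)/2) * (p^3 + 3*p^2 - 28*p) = p^5 - 2*p^4 - sqrt(2)*p^4/2 - 43*p^3 + sqrt(2)*p^3 + 43*sqrt(2)*p^2/2 + 140*p^2 - 70*sqrt(2)*p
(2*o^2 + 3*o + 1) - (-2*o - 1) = 2*o^2 + 5*o + 2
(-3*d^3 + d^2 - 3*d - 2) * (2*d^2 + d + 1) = -6*d^5 - d^4 - 8*d^3 - 6*d^2 - 5*d - 2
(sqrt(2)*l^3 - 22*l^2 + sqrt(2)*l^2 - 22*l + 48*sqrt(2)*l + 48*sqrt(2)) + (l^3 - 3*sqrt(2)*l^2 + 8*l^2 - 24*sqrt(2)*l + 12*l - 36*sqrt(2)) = l^3 + sqrt(2)*l^3 - 14*l^2 - 2*sqrt(2)*l^2 - 10*l + 24*sqrt(2)*l + 12*sqrt(2)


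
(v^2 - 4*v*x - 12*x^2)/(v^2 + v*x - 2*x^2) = (-v + 6*x)/(-v + x)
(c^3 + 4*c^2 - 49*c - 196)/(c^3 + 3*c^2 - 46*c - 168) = (c + 7)/(c + 6)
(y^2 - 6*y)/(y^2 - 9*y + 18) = y/(y - 3)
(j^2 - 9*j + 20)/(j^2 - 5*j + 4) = (j - 5)/(j - 1)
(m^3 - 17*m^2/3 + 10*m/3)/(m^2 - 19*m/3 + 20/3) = m*(3*m - 2)/(3*m - 4)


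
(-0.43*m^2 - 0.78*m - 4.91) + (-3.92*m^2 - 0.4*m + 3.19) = -4.35*m^2 - 1.18*m - 1.72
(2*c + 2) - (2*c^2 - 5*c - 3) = -2*c^2 + 7*c + 5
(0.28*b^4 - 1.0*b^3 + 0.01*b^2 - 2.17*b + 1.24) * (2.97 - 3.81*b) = -1.0668*b^5 + 4.6416*b^4 - 3.0081*b^3 + 8.2974*b^2 - 11.1693*b + 3.6828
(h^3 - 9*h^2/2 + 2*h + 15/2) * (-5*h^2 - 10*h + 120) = -5*h^5 + 25*h^4/2 + 155*h^3 - 1195*h^2/2 + 165*h + 900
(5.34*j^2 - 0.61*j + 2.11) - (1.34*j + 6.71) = 5.34*j^2 - 1.95*j - 4.6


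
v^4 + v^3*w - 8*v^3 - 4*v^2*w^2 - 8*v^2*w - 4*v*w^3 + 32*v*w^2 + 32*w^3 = (v - 8)*(v - 2*w)*(v + w)*(v + 2*w)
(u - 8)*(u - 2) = u^2 - 10*u + 16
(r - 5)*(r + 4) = r^2 - r - 20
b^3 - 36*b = b*(b - 6)*(b + 6)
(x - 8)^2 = x^2 - 16*x + 64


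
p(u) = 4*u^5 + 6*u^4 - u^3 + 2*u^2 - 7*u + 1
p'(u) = 20*u^4 + 24*u^3 - 3*u^2 + 4*u - 7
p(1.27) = 22.11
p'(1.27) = 94.43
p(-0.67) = 7.56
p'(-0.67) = -14.21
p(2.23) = 353.21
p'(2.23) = 747.75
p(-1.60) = 18.79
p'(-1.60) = 11.69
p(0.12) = 0.19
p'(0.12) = -6.52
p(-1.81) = 12.84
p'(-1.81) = 48.27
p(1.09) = 9.08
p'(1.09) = 53.11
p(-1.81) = 12.84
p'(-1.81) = 48.27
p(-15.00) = -2729819.00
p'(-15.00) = 930758.00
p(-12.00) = -868811.00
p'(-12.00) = 372761.00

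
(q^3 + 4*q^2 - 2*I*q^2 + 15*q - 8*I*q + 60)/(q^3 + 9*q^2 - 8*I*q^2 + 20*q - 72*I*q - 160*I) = (q^2 - 2*I*q + 15)/(q^2 + q*(5 - 8*I) - 40*I)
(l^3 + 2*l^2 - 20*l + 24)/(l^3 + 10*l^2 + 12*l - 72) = (l - 2)/(l + 6)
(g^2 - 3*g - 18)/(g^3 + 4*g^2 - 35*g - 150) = (g + 3)/(g^2 + 10*g + 25)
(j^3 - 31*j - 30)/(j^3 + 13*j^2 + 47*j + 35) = (j - 6)/(j + 7)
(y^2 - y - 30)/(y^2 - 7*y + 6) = (y + 5)/(y - 1)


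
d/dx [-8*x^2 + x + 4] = 1 - 16*x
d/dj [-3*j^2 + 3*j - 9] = 3 - 6*j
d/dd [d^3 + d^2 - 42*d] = 3*d^2 + 2*d - 42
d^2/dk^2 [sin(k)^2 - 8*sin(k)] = 8*sin(k) + 2*cos(2*k)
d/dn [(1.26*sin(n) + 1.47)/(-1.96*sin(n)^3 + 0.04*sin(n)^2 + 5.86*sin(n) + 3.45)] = (4.9392*sin(n)^3 + 8.5932*sin(n)^2 - 0.1176*sin(n) - 4.2672)*cos(n)/(3.8416*sin(n)^6 - 0.1568*sin(n)^5 - 22.9696*sin(n)^4 - 13.0552*sin(n)^3 + 34.6156*sin(n)^2 + 40.434*sin(n) + 11.9025)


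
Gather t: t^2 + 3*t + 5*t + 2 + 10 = t^2 + 8*t + 12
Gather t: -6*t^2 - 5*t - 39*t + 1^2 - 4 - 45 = -6*t^2 - 44*t - 48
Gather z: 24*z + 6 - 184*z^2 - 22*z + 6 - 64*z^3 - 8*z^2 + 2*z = -64*z^3 - 192*z^2 + 4*z + 12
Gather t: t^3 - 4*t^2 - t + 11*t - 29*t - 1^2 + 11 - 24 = t^3 - 4*t^2 - 19*t - 14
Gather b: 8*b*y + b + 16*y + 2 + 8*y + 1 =b*(8*y + 1) + 24*y + 3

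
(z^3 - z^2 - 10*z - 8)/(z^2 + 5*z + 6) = (z^2 - 3*z - 4)/(z + 3)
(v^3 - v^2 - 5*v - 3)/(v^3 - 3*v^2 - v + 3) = (v + 1)/(v - 1)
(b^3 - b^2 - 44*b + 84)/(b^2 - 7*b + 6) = (b^2 + 5*b - 14)/(b - 1)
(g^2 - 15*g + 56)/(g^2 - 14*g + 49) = (g - 8)/(g - 7)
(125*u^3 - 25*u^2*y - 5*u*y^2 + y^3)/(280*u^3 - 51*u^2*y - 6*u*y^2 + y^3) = (-25*u^2 + y^2)/(-56*u^2 - u*y + y^2)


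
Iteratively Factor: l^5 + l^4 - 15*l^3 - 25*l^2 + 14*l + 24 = (l + 2)*(l^4 - l^3 - 13*l^2 + l + 12) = (l - 1)*(l + 2)*(l^3 - 13*l - 12) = (l - 1)*(l + 2)*(l + 3)*(l^2 - 3*l - 4) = (l - 1)*(l + 1)*(l + 2)*(l + 3)*(l - 4)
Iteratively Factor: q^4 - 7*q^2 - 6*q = (q)*(q^3 - 7*q - 6) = q*(q - 3)*(q^2 + 3*q + 2) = q*(q - 3)*(q + 1)*(q + 2)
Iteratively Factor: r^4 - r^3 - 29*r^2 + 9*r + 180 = (r - 5)*(r^3 + 4*r^2 - 9*r - 36) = (r - 5)*(r + 3)*(r^2 + r - 12) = (r - 5)*(r + 3)*(r + 4)*(r - 3)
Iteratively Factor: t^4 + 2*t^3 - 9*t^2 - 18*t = (t + 2)*(t^3 - 9*t) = (t - 3)*(t + 2)*(t^2 + 3*t) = (t - 3)*(t + 2)*(t + 3)*(t)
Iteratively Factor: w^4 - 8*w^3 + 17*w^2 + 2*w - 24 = (w - 2)*(w^3 - 6*w^2 + 5*w + 12) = (w - 3)*(w - 2)*(w^2 - 3*w - 4) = (w - 4)*(w - 3)*(w - 2)*(w + 1)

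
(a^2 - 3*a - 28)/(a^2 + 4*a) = (a - 7)/a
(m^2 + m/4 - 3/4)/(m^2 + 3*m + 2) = (m - 3/4)/(m + 2)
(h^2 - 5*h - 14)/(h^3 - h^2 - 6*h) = (h - 7)/(h*(h - 3))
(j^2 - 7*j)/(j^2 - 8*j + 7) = j/(j - 1)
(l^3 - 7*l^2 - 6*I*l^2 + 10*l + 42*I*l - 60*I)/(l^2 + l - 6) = (l^2 - l*(5 + 6*I) + 30*I)/(l + 3)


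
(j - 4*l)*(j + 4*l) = j^2 - 16*l^2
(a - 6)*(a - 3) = a^2 - 9*a + 18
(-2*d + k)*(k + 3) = -2*d*k - 6*d + k^2 + 3*k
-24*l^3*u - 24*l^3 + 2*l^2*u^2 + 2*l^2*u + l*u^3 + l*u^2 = (-4*l + u)*(6*l + u)*(l*u + l)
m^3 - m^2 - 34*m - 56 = (m - 7)*(m + 2)*(m + 4)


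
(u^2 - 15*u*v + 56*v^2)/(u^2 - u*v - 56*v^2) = (u - 7*v)/(u + 7*v)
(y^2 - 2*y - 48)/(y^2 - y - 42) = (y - 8)/(y - 7)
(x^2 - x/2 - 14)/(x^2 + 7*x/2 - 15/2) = (2*x^2 - x - 28)/(2*x^2 + 7*x - 15)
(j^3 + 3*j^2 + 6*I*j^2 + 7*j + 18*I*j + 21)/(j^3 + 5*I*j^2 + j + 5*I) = (j^2 + j*(3 + 7*I) + 21*I)/(j^2 + 6*I*j - 5)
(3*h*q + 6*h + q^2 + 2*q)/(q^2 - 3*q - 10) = (3*h + q)/(q - 5)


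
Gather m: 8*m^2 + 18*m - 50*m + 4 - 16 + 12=8*m^2 - 32*m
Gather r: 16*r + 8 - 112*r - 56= -96*r - 48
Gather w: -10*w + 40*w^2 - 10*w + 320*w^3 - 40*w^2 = 320*w^3 - 20*w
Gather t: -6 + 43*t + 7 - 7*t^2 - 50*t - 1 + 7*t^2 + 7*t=0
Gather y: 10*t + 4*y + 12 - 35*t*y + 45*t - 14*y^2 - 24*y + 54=55*t - 14*y^2 + y*(-35*t - 20) + 66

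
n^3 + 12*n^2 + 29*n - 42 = (n - 1)*(n + 6)*(n + 7)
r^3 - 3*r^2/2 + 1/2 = (r - 1)^2*(r + 1/2)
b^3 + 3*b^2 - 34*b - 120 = (b - 6)*(b + 4)*(b + 5)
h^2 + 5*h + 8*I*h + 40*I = (h + 5)*(h + 8*I)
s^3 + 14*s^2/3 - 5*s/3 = s*(s - 1/3)*(s + 5)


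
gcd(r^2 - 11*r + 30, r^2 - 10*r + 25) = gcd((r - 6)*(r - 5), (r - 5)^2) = r - 5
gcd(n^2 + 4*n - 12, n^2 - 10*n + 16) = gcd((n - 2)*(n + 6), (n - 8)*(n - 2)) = n - 2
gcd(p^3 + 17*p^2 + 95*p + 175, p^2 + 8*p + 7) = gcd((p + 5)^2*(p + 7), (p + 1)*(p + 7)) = p + 7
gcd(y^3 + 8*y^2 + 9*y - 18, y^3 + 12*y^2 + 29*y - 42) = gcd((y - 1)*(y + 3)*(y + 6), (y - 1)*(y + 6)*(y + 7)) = y^2 + 5*y - 6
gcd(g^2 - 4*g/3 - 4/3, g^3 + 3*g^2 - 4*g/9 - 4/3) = g + 2/3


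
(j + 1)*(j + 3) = j^2 + 4*j + 3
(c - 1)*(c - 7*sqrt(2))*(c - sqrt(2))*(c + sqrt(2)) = c^4 - 7*sqrt(2)*c^3 - c^3 - 2*c^2 + 7*sqrt(2)*c^2 + 2*c + 14*sqrt(2)*c - 14*sqrt(2)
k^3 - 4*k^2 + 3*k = k*(k - 3)*(k - 1)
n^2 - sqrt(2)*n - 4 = (n - 2*sqrt(2))*(n + sqrt(2))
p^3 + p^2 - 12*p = p*(p - 3)*(p + 4)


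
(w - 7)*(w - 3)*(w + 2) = w^3 - 8*w^2 + w + 42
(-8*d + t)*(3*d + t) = -24*d^2 - 5*d*t + t^2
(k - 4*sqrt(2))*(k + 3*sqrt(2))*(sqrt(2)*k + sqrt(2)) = sqrt(2)*k^3 - 2*k^2 + sqrt(2)*k^2 - 24*sqrt(2)*k - 2*k - 24*sqrt(2)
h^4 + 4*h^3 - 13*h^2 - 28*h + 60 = (h - 2)^2*(h + 3)*(h + 5)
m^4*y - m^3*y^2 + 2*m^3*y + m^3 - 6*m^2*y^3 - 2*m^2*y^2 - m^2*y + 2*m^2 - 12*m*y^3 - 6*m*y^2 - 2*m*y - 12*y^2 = (m + 2)*(m - 3*y)*(m + 2*y)*(m*y + 1)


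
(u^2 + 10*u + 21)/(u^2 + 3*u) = (u + 7)/u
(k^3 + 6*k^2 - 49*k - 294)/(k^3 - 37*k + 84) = (k^2 - k - 42)/(k^2 - 7*k + 12)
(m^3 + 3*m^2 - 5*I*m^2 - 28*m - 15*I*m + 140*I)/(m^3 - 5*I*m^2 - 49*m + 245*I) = (m - 4)/(m - 7)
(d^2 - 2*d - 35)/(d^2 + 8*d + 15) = (d - 7)/(d + 3)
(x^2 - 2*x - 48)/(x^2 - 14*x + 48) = (x + 6)/(x - 6)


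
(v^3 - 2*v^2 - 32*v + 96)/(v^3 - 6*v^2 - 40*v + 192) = (v - 4)/(v - 8)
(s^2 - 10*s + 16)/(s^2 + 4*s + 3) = (s^2 - 10*s + 16)/(s^2 + 4*s + 3)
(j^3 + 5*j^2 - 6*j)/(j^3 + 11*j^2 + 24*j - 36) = j/(j + 6)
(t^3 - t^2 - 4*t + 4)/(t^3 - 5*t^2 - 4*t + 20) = (t - 1)/(t - 5)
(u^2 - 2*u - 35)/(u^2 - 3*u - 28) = (u + 5)/(u + 4)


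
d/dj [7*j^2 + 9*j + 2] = 14*j + 9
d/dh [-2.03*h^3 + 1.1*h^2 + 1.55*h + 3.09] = -6.09*h^2 + 2.2*h + 1.55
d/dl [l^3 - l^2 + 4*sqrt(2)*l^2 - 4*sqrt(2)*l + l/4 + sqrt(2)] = 3*l^2 - 2*l + 8*sqrt(2)*l - 4*sqrt(2) + 1/4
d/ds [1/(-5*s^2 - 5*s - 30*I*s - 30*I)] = (2*s + 1 + 6*I)/(5*(s^2 + s + 6*I*s + 6*I)^2)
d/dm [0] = 0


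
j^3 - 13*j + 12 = (j - 3)*(j - 1)*(j + 4)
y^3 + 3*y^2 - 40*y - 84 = (y - 6)*(y + 2)*(y + 7)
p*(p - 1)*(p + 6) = p^3 + 5*p^2 - 6*p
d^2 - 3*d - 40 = (d - 8)*(d + 5)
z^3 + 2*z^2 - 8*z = z*(z - 2)*(z + 4)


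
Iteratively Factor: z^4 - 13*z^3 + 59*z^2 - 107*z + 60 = (z - 5)*(z^3 - 8*z^2 + 19*z - 12) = (z - 5)*(z - 3)*(z^2 - 5*z + 4) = (z - 5)*(z - 3)*(z - 1)*(z - 4)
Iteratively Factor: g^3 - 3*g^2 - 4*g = (g + 1)*(g^2 - 4*g) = g*(g + 1)*(g - 4)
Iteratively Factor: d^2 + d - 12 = (d - 3)*(d + 4)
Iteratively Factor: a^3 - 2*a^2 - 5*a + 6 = (a + 2)*(a^2 - 4*a + 3) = (a - 1)*(a + 2)*(a - 3)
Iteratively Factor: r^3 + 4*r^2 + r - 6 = (r + 2)*(r^2 + 2*r - 3) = (r + 2)*(r + 3)*(r - 1)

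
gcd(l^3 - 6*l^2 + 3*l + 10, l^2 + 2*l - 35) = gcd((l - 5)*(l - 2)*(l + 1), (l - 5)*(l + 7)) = l - 5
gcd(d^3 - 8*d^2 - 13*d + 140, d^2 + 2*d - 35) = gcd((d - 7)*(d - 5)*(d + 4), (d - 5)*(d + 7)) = d - 5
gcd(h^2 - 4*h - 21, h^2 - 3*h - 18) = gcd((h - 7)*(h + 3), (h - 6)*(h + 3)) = h + 3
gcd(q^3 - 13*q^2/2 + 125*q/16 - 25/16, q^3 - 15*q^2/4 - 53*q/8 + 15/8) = q^2 - 21*q/4 + 5/4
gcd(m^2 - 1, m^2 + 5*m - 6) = m - 1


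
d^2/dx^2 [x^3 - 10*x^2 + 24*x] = 6*x - 20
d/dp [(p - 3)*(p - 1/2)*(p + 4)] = 3*p^2 + p - 25/2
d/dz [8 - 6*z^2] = -12*z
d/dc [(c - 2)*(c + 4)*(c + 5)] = 3*c^2 + 14*c + 2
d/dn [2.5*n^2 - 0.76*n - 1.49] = 5.0*n - 0.76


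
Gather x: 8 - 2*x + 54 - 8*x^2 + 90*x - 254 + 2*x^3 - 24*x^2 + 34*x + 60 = 2*x^3 - 32*x^2 + 122*x - 132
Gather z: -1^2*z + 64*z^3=64*z^3 - z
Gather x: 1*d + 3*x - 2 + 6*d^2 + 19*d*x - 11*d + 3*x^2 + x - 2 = 6*d^2 - 10*d + 3*x^2 + x*(19*d + 4) - 4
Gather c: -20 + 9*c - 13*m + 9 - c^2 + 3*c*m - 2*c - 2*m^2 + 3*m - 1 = -c^2 + c*(3*m + 7) - 2*m^2 - 10*m - 12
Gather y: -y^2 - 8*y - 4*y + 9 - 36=-y^2 - 12*y - 27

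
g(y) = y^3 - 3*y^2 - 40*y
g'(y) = 3*y^2 - 6*y - 40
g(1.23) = -51.88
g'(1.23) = -42.84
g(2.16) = -90.32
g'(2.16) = -38.96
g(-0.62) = 23.41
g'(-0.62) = -35.13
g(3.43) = -132.14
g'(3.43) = -25.29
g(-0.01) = 0.40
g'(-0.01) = -39.94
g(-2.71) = 66.47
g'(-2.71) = -1.71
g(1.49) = -62.95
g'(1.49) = -42.28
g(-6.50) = -141.38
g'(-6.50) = 125.75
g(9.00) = 126.00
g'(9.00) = 149.00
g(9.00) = 126.00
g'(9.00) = 149.00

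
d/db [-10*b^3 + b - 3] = 1 - 30*b^2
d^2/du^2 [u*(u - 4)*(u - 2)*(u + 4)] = 12*u^2 - 12*u - 32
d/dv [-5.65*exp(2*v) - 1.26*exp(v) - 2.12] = (-11.3*exp(v) - 1.26)*exp(v)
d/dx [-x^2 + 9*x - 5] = 9 - 2*x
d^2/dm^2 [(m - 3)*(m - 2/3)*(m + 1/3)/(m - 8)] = 2*(9*m^3 - 216*m^2 + 1728*m - 1858)/(9*(m^3 - 24*m^2 + 192*m - 512))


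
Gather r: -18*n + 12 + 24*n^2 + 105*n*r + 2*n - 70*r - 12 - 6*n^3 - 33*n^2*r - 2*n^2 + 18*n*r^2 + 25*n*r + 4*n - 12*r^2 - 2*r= -6*n^3 + 22*n^2 - 12*n + r^2*(18*n - 12) + r*(-33*n^2 + 130*n - 72)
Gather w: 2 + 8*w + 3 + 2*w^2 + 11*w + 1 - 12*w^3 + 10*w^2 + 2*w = -12*w^3 + 12*w^2 + 21*w + 6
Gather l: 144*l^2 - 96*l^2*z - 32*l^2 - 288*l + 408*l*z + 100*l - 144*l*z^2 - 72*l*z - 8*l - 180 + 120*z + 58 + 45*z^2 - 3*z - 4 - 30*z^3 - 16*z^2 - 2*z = l^2*(112 - 96*z) + l*(-144*z^2 + 336*z - 196) - 30*z^3 + 29*z^2 + 115*z - 126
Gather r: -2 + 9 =7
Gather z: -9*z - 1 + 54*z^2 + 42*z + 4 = 54*z^2 + 33*z + 3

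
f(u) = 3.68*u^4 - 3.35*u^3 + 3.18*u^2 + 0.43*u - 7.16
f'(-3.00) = -506.54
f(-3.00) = 408.70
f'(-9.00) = -11601.74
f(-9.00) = 26833.18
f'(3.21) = 404.17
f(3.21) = 306.90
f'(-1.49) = -80.05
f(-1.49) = 28.48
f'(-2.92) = -470.32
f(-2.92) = 369.64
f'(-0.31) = -2.95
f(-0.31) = -6.85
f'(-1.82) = -133.18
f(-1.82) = 63.16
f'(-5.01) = -2134.75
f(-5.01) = 2810.23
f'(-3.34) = -681.39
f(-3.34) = 609.67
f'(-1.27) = -54.01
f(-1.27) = 13.86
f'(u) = 14.72*u^3 - 10.05*u^2 + 6.36*u + 0.43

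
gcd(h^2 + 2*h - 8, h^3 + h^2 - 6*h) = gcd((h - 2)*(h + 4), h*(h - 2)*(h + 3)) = h - 2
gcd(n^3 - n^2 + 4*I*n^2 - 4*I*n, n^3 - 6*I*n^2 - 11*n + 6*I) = 1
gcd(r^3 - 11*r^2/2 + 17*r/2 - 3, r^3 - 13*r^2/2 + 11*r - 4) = r^2 - 5*r/2 + 1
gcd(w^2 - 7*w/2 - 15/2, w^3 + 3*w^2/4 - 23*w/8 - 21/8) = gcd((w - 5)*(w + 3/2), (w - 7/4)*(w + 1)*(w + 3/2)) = w + 3/2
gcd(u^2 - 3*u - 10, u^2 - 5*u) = u - 5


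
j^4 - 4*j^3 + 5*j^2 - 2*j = j*(j - 2)*(j - 1)^2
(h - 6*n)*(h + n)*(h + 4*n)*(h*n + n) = h^4*n - h^3*n^2 + h^3*n - 26*h^2*n^3 - h^2*n^2 - 24*h*n^4 - 26*h*n^3 - 24*n^4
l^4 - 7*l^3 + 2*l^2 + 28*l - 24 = (l - 6)*(l - 2)*(l - 1)*(l + 2)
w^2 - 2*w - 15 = (w - 5)*(w + 3)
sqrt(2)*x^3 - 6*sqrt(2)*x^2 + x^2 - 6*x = x*(x - 6)*(sqrt(2)*x + 1)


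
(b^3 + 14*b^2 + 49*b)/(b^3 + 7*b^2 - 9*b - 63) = b*(b + 7)/(b^2 - 9)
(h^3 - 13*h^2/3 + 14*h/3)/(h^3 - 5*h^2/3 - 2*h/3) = (3*h - 7)/(3*h + 1)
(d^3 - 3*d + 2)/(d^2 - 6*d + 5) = (d^2 + d - 2)/(d - 5)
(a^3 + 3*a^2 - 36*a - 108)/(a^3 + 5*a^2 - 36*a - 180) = (a + 3)/(a + 5)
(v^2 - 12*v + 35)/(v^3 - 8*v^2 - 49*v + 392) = (v - 5)/(v^2 - v - 56)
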